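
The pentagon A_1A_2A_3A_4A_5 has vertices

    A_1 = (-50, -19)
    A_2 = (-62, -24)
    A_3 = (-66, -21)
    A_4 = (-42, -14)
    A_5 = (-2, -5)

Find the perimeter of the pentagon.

|A_1A_2| = √((-12)² + (-5)²) = √169 = 13
|A_2A_3| = √((-4)² + (3)²) = √25 = 5
|A_3A_4| = √((24)² + (7)²) = √625 = 25
|A_4A_5| = √((40)² + (9)²) = √1681 = 41
|A_5A_1| = √((-48)² + (-14)²) = √2500 = 50
Perimeter = 13 + 5 + 25 + 41 + 50 = 134.

134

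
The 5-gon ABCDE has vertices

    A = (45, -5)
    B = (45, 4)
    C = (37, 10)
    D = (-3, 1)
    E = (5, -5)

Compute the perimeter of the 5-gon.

|AB| = √((0)² + (9)²) = √81 = 9
|BC| = √((-8)² + (6)²) = √100 = 10
|CD| = √((-40)² + (-9)²) = √1681 = 41
|DE| = √((8)² + (-6)²) = √100 = 10
|EA| = √((40)² + (0)²) = √1600 = 40
Perimeter = 9 + 10 + 41 + 10 + 40 = 110.

110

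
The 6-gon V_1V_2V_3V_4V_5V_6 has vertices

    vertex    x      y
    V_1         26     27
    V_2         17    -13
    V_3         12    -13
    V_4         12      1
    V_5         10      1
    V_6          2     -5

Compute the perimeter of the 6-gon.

112

|V_1V_2| = √((-9)² + (-40)²) = √1681 = 41
|V_2V_3| = √((-5)² + (0)²) = √25 = 5
|V_3V_4| = √((0)² + (14)²) = √196 = 14
|V_4V_5| = √((-2)² + (0)²) = √4 = 2
|V_5V_6| = √((-8)² + (-6)²) = √100 = 10
|V_6V_1| = √((24)² + (32)²) = √1600 = 40
Perimeter = 41 + 5 + 14 + 2 + 10 + 40 = 112.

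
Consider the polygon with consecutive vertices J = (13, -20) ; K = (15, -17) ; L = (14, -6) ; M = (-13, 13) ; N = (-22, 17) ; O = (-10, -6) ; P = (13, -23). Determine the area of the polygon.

Apply the surveyor's formula: 2A = Σ (x_i·y_{i+1} − x_{i+1}·y_i), indices taken mod 7.
Σ = (79) + (148) + (104) + (65) + (302) + (308) + (39) = 1045
Area = |Σ|/2 = 522.5.

522.5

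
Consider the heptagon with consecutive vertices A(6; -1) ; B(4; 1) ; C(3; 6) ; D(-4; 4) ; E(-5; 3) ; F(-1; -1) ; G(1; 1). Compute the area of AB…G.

38

Apply the shoelace formula: 2A = Σ (x_i·y_{i+1} − x_{i+1}·y_i), indices taken mod 7.
A→B: (6)(1) − (4)(-1) = 10
B→C: (4)(6) − (3)(1) = 21
C→D: (3)(4) − (-4)(6) = 36
D→E: (-4)(3) − (-5)(4) = 8
E→F: (-5)(-1) − (-1)(3) = 8
F→G: (-1)(1) − (1)(-1) = 0
G→A: (1)(-1) − (6)(1) = -7
Σ = 76
Area = |Σ|/2 = 38.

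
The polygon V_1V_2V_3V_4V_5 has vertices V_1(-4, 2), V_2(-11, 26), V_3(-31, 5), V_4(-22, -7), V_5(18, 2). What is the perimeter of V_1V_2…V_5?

132

|V_1V_2| = √((-7)² + (24)²) = √625 = 25
|V_2V_3| = √((-20)² + (-21)²) = √841 = 29
|V_3V_4| = √((9)² + (-12)²) = √225 = 15
|V_4V_5| = √((40)² + (9)²) = √1681 = 41
|V_5V_1| = √((-22)² + (0)²) = √484 = 22
Perimeter = 25 + 29 + 15 + 41 + 22 = 132.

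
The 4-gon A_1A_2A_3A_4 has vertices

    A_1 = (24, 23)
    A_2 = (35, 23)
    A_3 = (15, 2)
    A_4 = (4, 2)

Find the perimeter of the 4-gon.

80

|A_1A_2| = √((11)² + (0)²) = √121 = 11
|A_2A_3| = √((-20)² + (-21)²) = √841 = 29
|A_3A_4| = √((-11)² + (0)²) = √121 = 11
|A_4A_1| = √((20)² + (21)²) = √841 = 29
Perimeter = 11 + 29 + 11 + 29 = 80.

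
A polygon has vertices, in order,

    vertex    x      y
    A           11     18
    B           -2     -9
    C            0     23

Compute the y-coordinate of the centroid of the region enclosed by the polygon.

Apply Gauss's area formula. First the cross-terms c_i = x_i·y_{i+1} − x_{i+1}·y_i:
  -63, -46, -253  ⇒  2A = -362, A = -181.
Then Σ (y_i + y_{i+1})·c_i = -11584, so ȳ = -11584 / (6·(-181)) = 32/3.

32/3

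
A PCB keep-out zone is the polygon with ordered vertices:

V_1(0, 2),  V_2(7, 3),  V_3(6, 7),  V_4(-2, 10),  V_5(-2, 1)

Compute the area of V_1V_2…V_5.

52.5

Σ = (-14) + (31) + (74) + (18) + (-4) = 105
Area = |Σ|/2 = 52.5.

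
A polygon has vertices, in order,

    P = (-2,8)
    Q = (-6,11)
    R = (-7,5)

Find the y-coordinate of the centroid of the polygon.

8

Apply the shoelace (surveyor's) formula. First the cross-terms c_i = x_i·y_{i+1} − x_{i+1}·y_i:
  26, 47, -46  ⇒  2A = 27, A = 13.5.
Then Σ (y_i + y_{i+1})·c_i = 648, so ȳ = 648 / (6·13.5) = 8.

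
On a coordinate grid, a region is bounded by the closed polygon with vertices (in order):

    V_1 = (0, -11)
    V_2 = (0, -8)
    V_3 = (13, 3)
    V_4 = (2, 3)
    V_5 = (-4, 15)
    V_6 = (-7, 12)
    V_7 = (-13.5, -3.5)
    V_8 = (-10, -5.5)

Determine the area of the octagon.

285.875

Apply the surveyor's formula: 2A = Σ (x_i·y_{i+1} − x_{i+1}·y_i), indices taken mod 8.
Σ = (0) + (104) + (33) + (42) + (57) + (186.5) + (39.25) + (110) = 571.75
Area = |Σ|/2 = 285.875.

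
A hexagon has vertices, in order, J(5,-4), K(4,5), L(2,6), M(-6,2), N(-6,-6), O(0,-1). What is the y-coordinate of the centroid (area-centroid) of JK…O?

128/231

Apply the shoelace (surveyor's) formula. First the cross-terms c_i = x_i·y_{i+1} − x_{i+1}·y_i:
  41, 14, 40, 48, 6, 5  ⇒  2A = 154, A = 77.
Then Σ (y_i + y_{i+1})·c_i = 256, so ȳ = 256 / (6·77) = 128/231.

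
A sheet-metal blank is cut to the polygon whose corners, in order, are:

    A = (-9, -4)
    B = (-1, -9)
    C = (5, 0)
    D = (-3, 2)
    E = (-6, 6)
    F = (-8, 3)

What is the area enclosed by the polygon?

Σ = (77) + (45) + (10) + (-6) + (30) + (59) = 215
Area = |Σ|/2 = 107.5.

107.5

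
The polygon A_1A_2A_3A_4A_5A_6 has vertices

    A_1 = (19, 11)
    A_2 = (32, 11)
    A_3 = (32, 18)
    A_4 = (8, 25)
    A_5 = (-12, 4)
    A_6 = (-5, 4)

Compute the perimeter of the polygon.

|A_1A_2| = √((13)² + (0)²) = √169 = 13
|A_2A_3| = √((0)² + (7)²) = √49 = 7
|A_3A_4| = √((-24)² + (7)²) = √625 = 25
|A_4A_5| = √((-20)² + (-21)²) = √841 = 29
|A_5A_6| = √((7)² + (0)²) = √49 = 7
|A_6A_1| = √((24)² + (7)²) = √625 = 25
Perimeter = 13 + 7 + 25 + 29 + 7 + 25 = 106.

106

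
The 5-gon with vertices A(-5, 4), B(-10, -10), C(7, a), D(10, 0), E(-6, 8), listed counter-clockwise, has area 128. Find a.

0

Write out the shoelace sum; only the two edges meeting at C involve a:
2·Area = [((-10)·a − 7·(-10)) + (7·0 − 10·a)] + 186
       = -20·a + 256 = 256
⇒ a = 0.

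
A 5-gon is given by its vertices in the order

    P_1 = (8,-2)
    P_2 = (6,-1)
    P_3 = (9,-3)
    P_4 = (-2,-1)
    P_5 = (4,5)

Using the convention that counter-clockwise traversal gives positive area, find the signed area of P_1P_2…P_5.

-37

Apply Gauss's area formula: 2A = Σ (x_i·y_{i+1} − x_{i+1}·y_i), indices taken mod 5.
Cross-terms: 4, -9, -15, -6, -48  ⇒  Σ = -74
Signed area = Σ/2 = -37 (negative ⇒ clockwise traversal).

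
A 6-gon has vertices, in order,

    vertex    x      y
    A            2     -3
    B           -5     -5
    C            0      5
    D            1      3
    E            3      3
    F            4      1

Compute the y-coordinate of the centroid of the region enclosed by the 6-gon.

-29/63

Apply the shoelace formula. First the cross-terms c_i = x_i·y_{i+1} − x_{i+1}·y_i:
  -25, -25, -5, -6, -9, -14  ⇒  2A = -84, A = -42.
Then Σ (y_i + y_{i+1})·c_i = 116, so ȳ = 116 / (6·(-42)) = -29/63.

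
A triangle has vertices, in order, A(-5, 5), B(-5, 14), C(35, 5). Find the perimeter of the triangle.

|AB| = √((0)² + (9)²) = √81 = 9
|BC| = √((40)² + (-9)²) = √1681 = 41
|CA| = √((-40)² + (0)²) = √1600 = 40
Perimeter = 9 + 41 + 40 = 90.

90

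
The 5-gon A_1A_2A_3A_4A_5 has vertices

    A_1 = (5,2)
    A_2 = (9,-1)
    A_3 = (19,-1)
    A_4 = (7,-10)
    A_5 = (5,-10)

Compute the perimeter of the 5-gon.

44

|A_1A_2| = √((4)² + (-3)²) = √25 = 5
|A_2A_3| = √((10)² + (0)²) = √100 = 10
|A_3A_4| = √((-12)² + (-9)²) = √225 = 15
|A_4A_5| = √((-2)² + (0)²) = √4 = 2
|A_5A_1| = √((0)² + (12)²) = √144 = 12
Perimeter = 5 + 10 + 15 + 2 + 12 = 44.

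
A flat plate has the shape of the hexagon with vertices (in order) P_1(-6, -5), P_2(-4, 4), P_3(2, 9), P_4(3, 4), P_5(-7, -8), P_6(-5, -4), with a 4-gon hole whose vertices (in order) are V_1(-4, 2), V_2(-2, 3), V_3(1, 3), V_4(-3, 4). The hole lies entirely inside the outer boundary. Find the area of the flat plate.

54

Outer boundary:
Apply Gauss's area formula: 2A = Σ (x_i·y_{i+1} − x_{i+1}·y_i), indices taken mod 6.
Cross-terms: -44, -44, -19, 4, -12, 1  ⇒  Σ = -114
Area = |Σ|/2 = 57.
Hole:
Apply Gauss's area formula: 2A = Σ (x_i·y_{i+1} − x_{i+1}·y_i), indices taken mod 4.
Σ = (-8) + (-9) + (13) + (10) = 6
Area = |Σ|/2 = 3.
Net area = 57 − 3 = 54.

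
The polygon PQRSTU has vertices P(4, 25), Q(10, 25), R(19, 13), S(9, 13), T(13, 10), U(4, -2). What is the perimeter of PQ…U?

78

|PQ| = √((6)² + (0)²) = √36 = 6
|QR| = √((9)² + (-12)²) = √225 = 15
|RS| = √((-10)² + (0)²) = √100 = 10
|ST| = √((4)² + (-3)²) = √25 = 5
|TU| = √((-9)² + (-12)²) = √225 = 15
|UP| = √((0)² + (27)²) = √729 = 27
Perimeter = 6 + 15 + 10 + 5 + 15 + 27 = 78.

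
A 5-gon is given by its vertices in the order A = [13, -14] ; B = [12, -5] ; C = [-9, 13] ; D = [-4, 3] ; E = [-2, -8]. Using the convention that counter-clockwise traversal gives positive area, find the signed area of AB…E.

204.5

Apply the shoelace (surveyor's) formula: 2A = Σ (x_i·y_{i+1} − x_{i+1}·y_i), indices taken mod 5.
Σ = (103) + (111) + (25) + (38) + (132) = 409
Signed area = Σ/2 = 204.5 (positive ⇒ counter-clockwise traversal).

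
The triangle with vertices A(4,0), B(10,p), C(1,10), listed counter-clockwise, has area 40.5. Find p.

7

The doubled signed area Σ (x_i y_{i+1} − x_{i+1} y_i) is linear in p.
With p=0 it equals 60; the coefficient of p is 3 (from the two edges through B).
So 3·p + 60 = 2·40.5 = 81 ⇒ p = 7.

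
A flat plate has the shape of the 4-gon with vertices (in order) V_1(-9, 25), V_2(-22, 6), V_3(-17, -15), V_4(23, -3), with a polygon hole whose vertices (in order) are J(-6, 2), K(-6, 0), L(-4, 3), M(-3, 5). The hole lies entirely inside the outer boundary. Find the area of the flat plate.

Outer boundary:
Apply the shoelace formula: 2A = Σ (x_i·y_{i+1} − x_{i+1}·y_i), indices taken mod 4.
Σ = (496) + (432) + (396) + (548) = 1872
Area = |Σ|/2 = 936.
Hole:
Apply Gauss's area formula: 2A = Σ (x_i·y_{i+1} − x_{i+1}·y_i), indices taken mod 4.
Σ = (12) + (-18) + (-11) + (24) = 7
Area = |Σ|/2 = 3.5.
Net area = 936 − 3.5 = 932.5.

932.5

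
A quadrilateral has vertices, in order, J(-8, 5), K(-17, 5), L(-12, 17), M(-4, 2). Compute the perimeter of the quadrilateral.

44

|JK| = √((-9)² + (0)²) = √81 = 9
|KL| = √((5)² + (12)²) = √169 = 13
|LM| = √((8)² + (-15)²) = √289 = 17
|MJ| = √((-4)² + (3)²) = √25 = 5
Perimeter = 9 + 13 + 17 + 5 = 44.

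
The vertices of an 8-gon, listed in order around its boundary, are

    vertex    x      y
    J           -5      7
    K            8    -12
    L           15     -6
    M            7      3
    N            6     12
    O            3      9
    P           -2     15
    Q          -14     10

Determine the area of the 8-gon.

Apply the shoelace (surveyor's) formula: 2A = Σ (x_i·y_{i+1} − x_{i+1}·y_i), indices taken mod 8.
Σ = (4) + (132) + (87) + (66) + (18) + (63) + (190) + (-48) = 512
Area = |Σ|/2 = 256.

256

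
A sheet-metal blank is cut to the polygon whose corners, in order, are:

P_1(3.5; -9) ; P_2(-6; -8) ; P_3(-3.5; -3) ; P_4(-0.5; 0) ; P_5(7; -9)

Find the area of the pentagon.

60.25

Apply the shoelace (surveyor's) formula: 2A = Σ (x_i·y_{i+1} − x_{i+1}·y_i), indices taken mod 5.
Cross-terms: -82, -10, -1.5, 4.5, -31.5  ⇒  Σ = -120.5
Area = |Σ|/2 = 60.25.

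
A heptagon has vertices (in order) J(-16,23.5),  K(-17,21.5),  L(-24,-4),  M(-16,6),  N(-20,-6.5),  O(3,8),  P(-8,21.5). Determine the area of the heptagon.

Apply the shoelace (surveyor's) formula: 2A = Σ (x_i·y_{i+1} − x_{i+1}·y_i), indices taken mod 7.
J→K: (-16)(21.5) − (-17)(23.5) = 55.5
K→L: (-17)(-4) − (-24)(21.5) = 584
L→M: (-24)(6) − (-16)(-4) = -208
M→N: (-16)(-6.5) − (-20)(6) = 224
N→O: (-20)(8) − (3)(-6.5) = -140.5
O→P: (3)(21.5) − (-8)(8) = 128.5
P→J: (-8)(23.5) − (-16)(21.5) = 156
Σ = 799.5
Area = |Σ|/2 = 399.75.

399.75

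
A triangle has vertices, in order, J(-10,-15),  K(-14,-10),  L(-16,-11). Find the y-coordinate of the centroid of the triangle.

-12

Apply the shoelace (surveyor's) formula. First the cross-terms c_i = x_i·y_{i+1} − x_{i+1}·y_i:
  -110, -6, 130  ⇒  2A = 14, A = 7.
Then Σ (y_i + y_{i+1})·c_i = -504, so ȳ = -504 / (6·7) = -12.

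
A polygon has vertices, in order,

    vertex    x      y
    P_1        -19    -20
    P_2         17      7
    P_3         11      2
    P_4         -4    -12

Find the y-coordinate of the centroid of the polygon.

Apply the shoelace formula. First the cross-terms c_i = x_i·y_{i+1} − x_{i+1}·y_i:
  207, -43, -124, -148  ⇒  2A = -108, A = -54.
Then Σ (y_i + y_{i+1})·c_i = 2898, so ȳ = 2898 / (6·(-54)) = -161/18.

-161/18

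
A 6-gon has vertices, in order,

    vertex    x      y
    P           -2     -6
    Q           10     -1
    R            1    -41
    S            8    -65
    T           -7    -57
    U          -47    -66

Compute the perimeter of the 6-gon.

|PQ| = √((12)² + (5)²) = √169 = 13
|QR| = √((-9)² + (-40)²) = √1681 = 41
|RS| = √((7)² + (-24)²) = √625 = 25
|ST| = √((-15)² + (8)²) = √289 = 17
|TU| = √((-40)² + (-9)²) = √1681 = 41
|UP| = √((45)² + (60)²) = √5625 = 75
Perimeter = 13 + 41 + 25 + 17 + 41 + 75 = 212.

212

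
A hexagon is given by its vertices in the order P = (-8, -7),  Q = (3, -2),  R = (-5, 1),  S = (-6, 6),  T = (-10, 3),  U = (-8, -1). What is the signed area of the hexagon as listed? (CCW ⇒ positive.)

Apply the shoelace (surveyor's) formula: 2A = Σ (x_i·y_{i+1} − x_{i+1}·y_i), indices taken mod 6.
Σ = (37) + (-7) + (-24) + (42) + (34) + (48) = 130
Signed area = Σ/2 = 65 (positive ⇒ counter-clockwise traversal).

65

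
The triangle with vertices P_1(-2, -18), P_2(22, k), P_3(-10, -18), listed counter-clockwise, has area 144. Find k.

The doubled signed area Σ (x_i y_{i+1} − x_{i+1} y_i) is linear in k.
With k=0 it equals 144; the coefficient of k is 8 (from the two edges through P_2).
So 8·k + 144 = 2·144 = 288 ⇒ k = 18.

18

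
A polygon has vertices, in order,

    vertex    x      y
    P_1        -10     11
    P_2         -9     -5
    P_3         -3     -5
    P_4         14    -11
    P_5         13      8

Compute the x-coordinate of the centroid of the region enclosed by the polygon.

Apply the shoelace (surveyor's) formula. First the cross-terms c_i = x_i·y_{i+1} − x_{i+1}·y_i:
  149, 30, 103, 255, 223  ⇒  2A = 760, A = 380.
Then Σ (x_i + x_{i+1})·c_i = 5496, so x̄ = 5496 / (6·380) = 229/95.

229/95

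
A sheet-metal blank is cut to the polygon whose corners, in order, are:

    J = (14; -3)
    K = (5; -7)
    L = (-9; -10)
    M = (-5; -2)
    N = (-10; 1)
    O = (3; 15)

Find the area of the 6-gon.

312.5

Apply the surveyor's formula: 2A = Σ (x_i·y_{i+1} − x_{i+1}·y_i), indices taken mod 6.
J→K: (14)(-7) − (5)(-3) = -83
K→L: (5)(-10) − (-9)(-7) = -113
L→M: (-9)(-2) − (-5)(-10) = -32
M→N: (-5)(1) − (-10)(-2) = -25
N→O: (-10)(15) − (3)(1) = -153
O→J: (3)(-3) − (14)(15) = -219
Σ = -625
Area = |Σ|/2 = 312.5.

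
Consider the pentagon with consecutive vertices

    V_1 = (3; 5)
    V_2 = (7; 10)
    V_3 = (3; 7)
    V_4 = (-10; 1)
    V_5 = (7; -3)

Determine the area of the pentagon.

Cross-terms: -5, 19, 73, 23, 44  ⇒  Σ = 154
Area = |Σ|/2 = 77.

77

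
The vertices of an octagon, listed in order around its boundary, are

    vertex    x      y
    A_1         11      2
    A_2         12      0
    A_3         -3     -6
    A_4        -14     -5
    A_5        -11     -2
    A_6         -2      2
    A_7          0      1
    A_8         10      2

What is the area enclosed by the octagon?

116

Apply the shoelace (surveyor's) formula: 2A = Σ (x_i·y_{i+1} − x_{i+1}·y_i), indices taken mod 8.
Cross-terms: -24, -72, -69, -27, -26, -2, -10, -2  ⇒  Σ = -232
Area = |Σ|/2 = 116.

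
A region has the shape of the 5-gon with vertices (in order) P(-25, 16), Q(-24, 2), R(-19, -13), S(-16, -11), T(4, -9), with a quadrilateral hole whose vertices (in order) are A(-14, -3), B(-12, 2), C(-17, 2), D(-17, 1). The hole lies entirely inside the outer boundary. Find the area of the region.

342

Outer boundary:
Σ = (334) + (350) + (1) + (188) + (-161) = 712
Area = |Σ|/2 = 356.
Hole:
Apply the surveyor's formula: 2A = Σ (x_i·y_{i+1} − x_{i+1}·y_i), indices taken mod 4.
Cross-terms: -64, 10, 17, 65  ⇒  Σ = 28
Area = |Σ|/2 = 14.
Net area = 356 − 14 = 342.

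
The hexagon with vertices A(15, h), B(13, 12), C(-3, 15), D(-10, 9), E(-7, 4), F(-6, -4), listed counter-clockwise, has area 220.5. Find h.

12

The doubled signed area Σ (x_i y_{i+1} − x_{i+1} y_i) is linear in h.
With h=0 it equals 669; the coefficient of h is -19 (from the two edges through A).
So -19·h + 669 = 2·220.5 = 441 ⇒ h = 12.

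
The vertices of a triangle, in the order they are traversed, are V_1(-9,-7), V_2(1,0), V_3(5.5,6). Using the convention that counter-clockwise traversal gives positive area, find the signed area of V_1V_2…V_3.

14.25

Cross-terms: 7, 6, 15.5  ⇒  Σ = 28.5
Signed area = Σ/2 = 14.25 (positive ⇒ counter-clockwise traversal).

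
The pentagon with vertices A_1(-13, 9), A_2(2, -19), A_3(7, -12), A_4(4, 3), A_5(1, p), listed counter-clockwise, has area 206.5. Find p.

The doubled signed area Σ (x_i y_{i+1} − x_{i+1} y_i) is linear in p.
With p=0 it equals 413; the coefficient of p is 17 (from the two edges through A_5).
So 17·p + 413 = 2·206.5 = 413 ⇒ p = 0.

0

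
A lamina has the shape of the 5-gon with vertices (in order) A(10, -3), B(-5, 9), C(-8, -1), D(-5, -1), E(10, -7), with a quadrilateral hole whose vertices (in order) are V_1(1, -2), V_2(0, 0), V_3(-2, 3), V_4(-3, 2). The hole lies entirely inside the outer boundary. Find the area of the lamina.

Outer boundary:
Apply Gauss's area formula: 2A = Σ (x_i·y_{i+1} − x_{i+1}·y_i), indices taken mod 5.
A→B: (10)(9) − (-5)(-3) = 75
B→C: (-5)(-1) − (-8)(9) = 77
C→D: (-8)(-1) − (-5)(-1) = 3
D→E: (-5)(-7) − (10)(-1) = 45
E→A: (10)(-3) − (10)(-7) = 40
Σ = 240
Area = |Σ|/2 = 120.
Hole:
Apply the shoelace (surveyor's) formula: 2A = Σ (x_i·y_{i+1} − x_{i+1}·y_i), indices taken mod 4.
Cross-terms: 0, 0, 5, 4  ⇒  Σ = 9
Area = |Σ|/2 = 4.5.
Net area = 120 − 4.5 = 115.5.

115.5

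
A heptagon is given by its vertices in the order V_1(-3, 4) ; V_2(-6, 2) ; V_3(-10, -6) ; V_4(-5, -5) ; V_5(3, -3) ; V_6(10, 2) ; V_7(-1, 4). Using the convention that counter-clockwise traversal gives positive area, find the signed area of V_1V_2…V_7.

105

Apply Gauss's area formula: 2A = Σ (x_i·y_{i+1} − x_{i+1}·y_i), indices taken mod 7.
Σ = (18) + (56) + (20) + (30) + (36) + (42) + (8) = 210
Signed area = Σ/2 = 105 (positive ⇒ counter-clockwise traversal).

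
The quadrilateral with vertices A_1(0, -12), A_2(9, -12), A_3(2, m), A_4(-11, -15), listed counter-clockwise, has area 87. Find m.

-3

Write out the shoelace sum; only the two edges meeting at A_3 involve m:
2·Area = [(9·m − 2·(-12)) + (2·(-15) − (-11)·m)] + 240
       = 20·m + 234 = 174
⇒ m = -3.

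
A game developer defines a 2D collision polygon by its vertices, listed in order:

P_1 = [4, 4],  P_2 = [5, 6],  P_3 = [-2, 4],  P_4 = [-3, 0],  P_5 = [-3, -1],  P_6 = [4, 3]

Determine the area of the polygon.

Cross-terms: 4, 32, 12, 3, -5, 4  ⇒  Σ = 50
Area = |Σ|/2 = 25.

25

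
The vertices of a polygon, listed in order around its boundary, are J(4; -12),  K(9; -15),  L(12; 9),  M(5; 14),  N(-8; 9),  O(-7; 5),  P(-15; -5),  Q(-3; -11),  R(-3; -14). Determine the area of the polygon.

Σ = (48) + (261) + (123) + (157) + (23) + (110) + (150) + (9) + (92) = 973
Area = |Σ|/2 = 486.5.

486.5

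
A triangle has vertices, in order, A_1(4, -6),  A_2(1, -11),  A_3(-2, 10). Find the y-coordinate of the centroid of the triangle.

Apply Gauss's area formula. First the cross-terms c_i = x_i·y_{i+1} − x_{i+1}·y_i:
  -38, -12, -28  ⇒  2A = -78, A = -39.
Then Σ (y_i + y_{i+1})·c_i = 546, so ȳ = 546 / (6·(-39)) = -7/3.

-7/3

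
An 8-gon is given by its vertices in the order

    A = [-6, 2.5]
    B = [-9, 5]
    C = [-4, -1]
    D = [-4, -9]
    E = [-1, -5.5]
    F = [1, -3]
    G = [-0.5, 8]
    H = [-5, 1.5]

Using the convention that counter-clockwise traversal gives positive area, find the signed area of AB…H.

58.625

Σ = (-7.5) + (29) + (32) + (13) + (8.5) + (6.5) + (39.25) + (-3.5) = 117.25
Signed area = Σ/2 = 58.625 (positive ⇒ counter-clockwise traversal).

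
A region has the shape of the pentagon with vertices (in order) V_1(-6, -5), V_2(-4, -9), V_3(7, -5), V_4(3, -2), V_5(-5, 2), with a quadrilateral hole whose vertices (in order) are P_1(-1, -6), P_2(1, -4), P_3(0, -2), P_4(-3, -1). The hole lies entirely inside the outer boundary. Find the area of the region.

Outer boundary:
Apply Gauss's area formula: 2A = Σ (x_i·y_{i+1} − x_{i+1}·y_i), indices taken mod 5.
Σ = (34) + (83) + (1) + (-4) + (37) = 151
Area = |Σ|/2 = 75.5.
Hole:
Apply the surveyor's formula: 2A = Σ (x_i·y_{i+1} − x_{i+1}·y_i), indices taken mod 4.
Cross-terms: 10, -2, -6, 17  ⇒  Σ = 19
Area = |Σ|/2 = 9.5.
Net area = 75.5 − 9.5 = 66.

66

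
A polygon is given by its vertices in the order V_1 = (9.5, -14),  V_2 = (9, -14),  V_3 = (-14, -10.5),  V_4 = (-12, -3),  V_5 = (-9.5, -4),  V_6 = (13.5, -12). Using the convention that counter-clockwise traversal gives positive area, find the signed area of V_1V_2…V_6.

Σ = (-7) + (-290.5) + (-84) + (19.5) + (168) + (-75) = -269
Signed area = Σ/2 = -134.5 (negative ⇒ clockwise traversal).

-134.5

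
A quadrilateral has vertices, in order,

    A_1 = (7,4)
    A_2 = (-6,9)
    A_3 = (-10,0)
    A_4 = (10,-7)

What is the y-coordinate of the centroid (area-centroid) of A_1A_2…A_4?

74/63

Apply Gauss's area formula. First the cross-terms c_i = x_i·y_{i+1} − x_{i+1}·y_i:
  87, 90, 70, 89  ⇒  2A = 336, A = 168.
Then Σ (y_i + y_{i+1})·c_i = 1184, so ȳ = 1184 / (6·168) = 74/63.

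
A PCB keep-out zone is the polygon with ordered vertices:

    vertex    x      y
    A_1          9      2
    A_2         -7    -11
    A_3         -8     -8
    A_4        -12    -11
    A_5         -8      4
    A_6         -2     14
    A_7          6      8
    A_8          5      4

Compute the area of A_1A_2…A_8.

Cross-terms: -85, -32, -8, -136, -104, -100, -16, -26  ⇒  Σ = -507
Area = |Σ|/2 = 253.5.

253.5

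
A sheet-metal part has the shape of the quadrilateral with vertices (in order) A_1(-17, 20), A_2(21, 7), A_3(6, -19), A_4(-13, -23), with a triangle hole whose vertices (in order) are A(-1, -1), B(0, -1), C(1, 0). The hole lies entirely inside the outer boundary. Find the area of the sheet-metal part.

1007.5

Outer boundary:
Apply the shoelace formula: 2A = Σ (x_i·y_{i+1} − x_{i+1}·y_i), indices taken mod 4.
Σ = (-539) + (-441) + (-385) + (-651) = -2016
Area = |Σ|/2 = 1008.
Hole:
Σ = (1) + (1) + (-1) = 1
Area = |Σ|/2 = 0.5.
Net area = 1008 − 0.5 = 1007.5.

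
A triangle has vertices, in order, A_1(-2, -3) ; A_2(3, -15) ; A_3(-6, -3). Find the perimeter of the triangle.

32

|A_1A_2| = √((5)² + (-12)²) = √169 = 13
|A_2A_3| = √((-9)² + (12)²) = √225 = 15
|A_3A_1| = √((4)² + (0)²) = √16 = 4
Perimeter = 13 + 15 + 4 = 32.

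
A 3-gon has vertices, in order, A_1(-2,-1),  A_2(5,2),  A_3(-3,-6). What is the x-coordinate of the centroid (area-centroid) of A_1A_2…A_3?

Apply the surveyor's formula. First the cross-terms c_i = x_i·y_{i+1} − x_{i+1}·y_i:
  1, -24, -9  ⇒  2A = -32, A = -16.
Then Σ (x_i + x_{i+1})·c_i = 0, so x̄ = 0 / (6·(-16)) = 0.

0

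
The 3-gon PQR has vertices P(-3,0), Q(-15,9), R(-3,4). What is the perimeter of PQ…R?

32

|PQ| = √((-12)² + (9)²) = √225 = 15
|QR| = √((12)² + (-5)²) = √169 = 13
|RP| = √((0)² + (-4)²) = √16 = 4
Perimeter = 15 + 13 + 4 = 32.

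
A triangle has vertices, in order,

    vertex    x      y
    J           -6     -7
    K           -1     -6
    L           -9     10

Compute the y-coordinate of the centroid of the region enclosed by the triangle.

Apply the surveyor's formula. First the cross-terms c_i = x_i·y_{i+1} − x_{i+1}·y_i:
  29, -64, 123  ⇒  2A = 88, A = 44.
Then Σ (y_i + y_{i+1})·c_i = -264, so ȳ = -264 / (6·44) = -1.

-1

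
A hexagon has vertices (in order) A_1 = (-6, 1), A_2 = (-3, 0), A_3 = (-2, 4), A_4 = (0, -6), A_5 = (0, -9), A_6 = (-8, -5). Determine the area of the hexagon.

Apply Gauss's area formula: 2A = Σ (x_i·y_{i+1} − x_{i+1}·y_i), indices taken mod 6.
Σ = (3) + (-12) + (12) + (0) + (-72) + (-38) = -107
Area = |Σ|/2 = 53.5.

53.5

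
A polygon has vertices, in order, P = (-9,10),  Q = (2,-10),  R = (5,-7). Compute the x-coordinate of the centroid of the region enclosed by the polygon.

-2/3

Apply the shoelace formula. First the cross-terms c_i = x_i·y_{i+1} − x_{i+1}·y_i:
  70, 36, -13  ⇒  2A = 93, A = 46.5.
Then Σ (x_i + x_{i+1})·c_i = -186, so x̄ = -186 / (6·46.5) = -2/3.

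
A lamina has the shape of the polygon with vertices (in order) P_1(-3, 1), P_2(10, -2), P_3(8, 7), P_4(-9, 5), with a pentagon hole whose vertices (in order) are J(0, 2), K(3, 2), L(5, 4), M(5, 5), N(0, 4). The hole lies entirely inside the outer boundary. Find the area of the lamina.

85

Outer boundary:
Apply Gauss's area formula: 2A = Σ (x_i·y_{i+1} − x_{i+1}·y_i), indices taken mod 4.
P_1→P_2: (-3)(-2) − (10)(1) = -4
P_2→P_3: (10)(7) − (8)(-2) = 86
P_3→P_4: (8)(5) − (-9)(7) = 103
P_4→P_1: (-9)(1) − (-3)(5) = 6
Σ = 191
Area = |Σ|/2 = 95.5.
Hole:
J→K: (0)(2) − (3)(2) = -6
K→L: (3)(4) − (5)(2) = 2
L→M: (5)(5) − (5)(4) = 5
M→N: (5)(4) − (0)(5) = 20
N→J: (0)(2) − (0)(4) = 0
Σ = 21
Area = |Σ|/2 = 10.5.
Net area = 95.5 − 10.5 = 85.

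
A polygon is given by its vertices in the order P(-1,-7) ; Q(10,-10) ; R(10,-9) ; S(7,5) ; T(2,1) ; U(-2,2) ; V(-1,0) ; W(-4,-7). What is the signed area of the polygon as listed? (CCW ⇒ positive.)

118

Apply Gauss's area formula: 2A = Σ (x_i·y_{i+1} − x_{i+1}·y_i), indices taken mod 8.
P→Q: (-1)(-10) − (10)(-7) = 80
Q→R: (10)(-9) − (10)(-10) = 10
R→S: (10)(5) − (7)(-9) = 113
S→T: (7)(1) − (2)(5) = -3
T→U: (2)(2) − (-2)(1) = 6
U→V: (-2)(0) − (-1)(2) = 2
V→W: (-1)(-7) − (-4)(0) = 7
W→P: (-4)(-7) − (-1)(-7) = 21
Σ = 236
Signed area = Σ/2 = 118 (positive ⇒ counter-clockwise traversal).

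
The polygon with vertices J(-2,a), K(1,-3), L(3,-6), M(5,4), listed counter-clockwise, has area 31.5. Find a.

Write out the shoelace sum; only the two edges meeting at J involve a:
2·Area = [(5·a − (-2)·4) + ((-2)·(-3) − 1·a)] + 45
       = 4·a + 59 = 63
⇒ a = 1.

1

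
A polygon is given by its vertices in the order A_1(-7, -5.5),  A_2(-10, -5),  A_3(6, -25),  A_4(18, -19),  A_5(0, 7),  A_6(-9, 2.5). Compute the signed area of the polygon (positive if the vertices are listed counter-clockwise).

426

Apply the surveyor's formula: 2A = Σ (x_i·y_{i+1} − x_{i+1}·y_i), indices taken mod 6.
Σ = (-20) + (280) + (336) + (126) + (63) + (67) = 852
Signed area = Σ/2 = 426 (positive ⇒ counter-clockwise traversal).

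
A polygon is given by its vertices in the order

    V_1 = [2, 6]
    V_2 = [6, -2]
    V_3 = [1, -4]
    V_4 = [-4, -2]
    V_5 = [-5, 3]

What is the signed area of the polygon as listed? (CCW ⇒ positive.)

Apply the surveyor's formula: 2A = Σ (x_i·y_{i+1} − x_{i+1}·y_i), indices taken mod 5.
Σ = (-40) + (-22) + (-18) + (-22) + (-36) = -138
Signed area = Σ/2 = -69 (negative ⇒ clockwise traversal).

-69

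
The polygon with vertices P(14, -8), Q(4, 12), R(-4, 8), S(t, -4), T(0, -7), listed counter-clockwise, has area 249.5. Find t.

-7

Write out the shoelace sum; only the two edges meeting at S involve t:
2·Area = [((-4)·(-4) − t·8) + (t·(-7) − 0·(-4))] + 378
       = -15·t + 394 = 499
⇒ t = -7.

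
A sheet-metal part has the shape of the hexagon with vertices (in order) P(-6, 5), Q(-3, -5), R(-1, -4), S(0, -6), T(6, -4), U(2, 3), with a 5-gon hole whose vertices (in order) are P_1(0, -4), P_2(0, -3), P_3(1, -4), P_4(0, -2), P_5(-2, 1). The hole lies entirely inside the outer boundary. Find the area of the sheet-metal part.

Outer boundary:
Apply Gauss's area formula: 2A = Σ (x_i·y_{i+1} − x_{i+1}·y_i), indices taken mod 6.
Cross-terms: 45, 7, 6, 36, 26, 28  ⇒  Σ = 148
Area = |Σ|/2 = 74.
Hole:
Apply the surveyor's formula: 2A = Σ (x_i·y_{i+1} − x_{i+1}·y_i), indices taken mod 5.
Σ = (0) + (3) + (-2) + (-4) + (8) = 5
Area = |Σ|/2 = 2.5.
Net area = 74 − 2.5 = 71.5.

71.5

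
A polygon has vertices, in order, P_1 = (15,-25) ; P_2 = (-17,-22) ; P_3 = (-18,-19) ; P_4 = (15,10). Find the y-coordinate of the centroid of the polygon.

Apply Gauss's area formula. First the cross-terms c_i = x_i·y_{i+1} − x_{i+1}·y_i:
  -755, -73, 105, -525  ⇒  2A = -1248, A = -624.
Then Σ (y_i + y_{i+1})·c_i = 45408, so ȳ = 45408 / (6·(-624)) = -473/39.

-473/39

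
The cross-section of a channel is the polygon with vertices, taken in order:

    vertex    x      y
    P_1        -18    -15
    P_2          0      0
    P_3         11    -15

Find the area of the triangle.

217.5

Apply the shoelace formula: 2A = Σ (x_i·y_{i+1} − x_{i+1}·y_i), indices taken mod 3.
Σ = (0) + (0) + (-435) = -435
Area = |Σ|/2 = 217.5.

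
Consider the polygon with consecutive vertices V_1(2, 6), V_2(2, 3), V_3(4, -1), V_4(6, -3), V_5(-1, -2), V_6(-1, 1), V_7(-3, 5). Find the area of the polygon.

Cross-terms: -6, -14, -6, -15, -3, -2, -28  ⇒  Σ = -74
Area = |Σ|/2 = 37.

37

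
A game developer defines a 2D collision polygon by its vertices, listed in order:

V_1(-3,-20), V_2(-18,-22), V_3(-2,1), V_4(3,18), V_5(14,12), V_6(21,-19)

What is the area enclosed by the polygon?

Apply the shoelace formula: 2A = Σ (x_i·y_{i+1} − x_{i+1}·y_i), indices taken mod 6.
Cross-terms: -294, -62, -39, -216, -518, -477  ⇒  Σ = -1606
Area = |Σ|/2 = 803.

803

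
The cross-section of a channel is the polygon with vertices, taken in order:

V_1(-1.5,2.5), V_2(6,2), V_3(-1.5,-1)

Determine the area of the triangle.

V_1→V_2: (-1.5)(2) − (6)(2.5) = -18
V_2→V_3: (6)(-1) − (-1.5)(2) = -3
V_3→V_1: (-1.5)(2.5) − (-1.5)(-1) = -5.25
Σ = -26.25
Area = |Σ|/2 = 13.125.

13.125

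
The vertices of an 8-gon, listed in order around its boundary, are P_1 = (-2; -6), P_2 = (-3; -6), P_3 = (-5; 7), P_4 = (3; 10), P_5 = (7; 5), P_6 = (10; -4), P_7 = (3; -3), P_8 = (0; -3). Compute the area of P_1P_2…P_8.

147

Apply the surveyor's formula: 2A = Σ (x_i·y_{i+1} − x_{i+1}·y_i), indices taken mod 8.
Σ = (-6) + (-51) + (-71) + (-55) + (-78) + (-18) + (-9) + (-6) = -294
Area = |Σ|/2 = 147.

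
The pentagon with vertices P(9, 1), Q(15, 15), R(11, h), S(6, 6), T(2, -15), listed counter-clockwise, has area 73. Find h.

The doubled signed area Σ (x_i y_{i+1} − x_{i+1} y_i) is linear in h.
With h=0 it equals 56; the coefficient of h is 9 (from the two edges through R).
So 9·h + 56 = 2·73 = 146 ⇒ h = 10.

10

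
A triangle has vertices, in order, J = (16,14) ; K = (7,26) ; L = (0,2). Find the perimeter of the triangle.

|JK| = √((-9)² + (12)²) = √225 = 15
|KL| = √((-7)² + (-24)²) = √625 = 25
|LJ| = √((16)² + (12)²) = √400 = 20
Perimeter = 15 + 25 + 20 = 60.

60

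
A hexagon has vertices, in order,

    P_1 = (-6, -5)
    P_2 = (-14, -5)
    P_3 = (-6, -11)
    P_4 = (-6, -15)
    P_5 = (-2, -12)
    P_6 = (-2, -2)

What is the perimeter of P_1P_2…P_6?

42

|P_1P_2| = √((-8)² + (0)²) = √64 = 8
|P_2P_3| = √((8)² + (-6)²) = √100 = 10
|P_3P_4| = √((0)² + (-4)²) = √16 = 4
|P_4P_5| = √((4)² + (3)²) = √25 = 5
|P_5P_6| = √((0)² + (10)²) = √100 = 10
|P_6P_1| = √((-4)² + (-3)²) = √25 = 5
Perimeter = 8 + 10 + 4 + 5 + 10 + 5 = 42.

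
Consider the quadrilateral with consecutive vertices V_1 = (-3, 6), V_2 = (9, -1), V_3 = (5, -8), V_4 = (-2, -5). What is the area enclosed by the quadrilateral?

93

V_1→V_2: (-3)(-1) − (9)(6) = -51
V_2→V_3: (9)(-8) − (5)(-1) = -67
V_3→V_4: (5)(-5) − (-2)(-8) = -41
V_4→V_1: (-2)(6) − (-3)(-5) = -27
Σ = -186
Area = |Σ|/2 = 93.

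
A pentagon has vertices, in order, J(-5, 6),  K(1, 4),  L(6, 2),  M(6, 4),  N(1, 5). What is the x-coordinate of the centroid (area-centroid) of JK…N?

152/63

Apply the shoelace formula. First the cross-terms c_i = x_i·y_{i+1} − x_{i+1}·y_i:
  -26, -22, 12, 26, 31  ⇒  2A = 21, A = 10.5.
Then Σ (x_i + x_{i+1})·c_i = 152, so x̄ = 152 / (6·10.5) = 152/63.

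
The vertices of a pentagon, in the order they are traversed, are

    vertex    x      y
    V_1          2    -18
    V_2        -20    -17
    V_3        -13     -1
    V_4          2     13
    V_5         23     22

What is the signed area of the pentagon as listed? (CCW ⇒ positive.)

-737.5

Apply the surveyor's formula: 2A = Σ (x_i·y_{i+1} − x_{i+1}·y_i), indices taken mod 5.
Σ = (-394) + (-201) + (-167) + (-255) + (-458) = -1475
Signed area = Σ/2 = -737.5 (negative ⇒ clockwise traversal).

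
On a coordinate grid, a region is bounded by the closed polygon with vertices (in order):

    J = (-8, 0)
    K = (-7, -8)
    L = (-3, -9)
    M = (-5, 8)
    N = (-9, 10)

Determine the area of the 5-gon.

68

Apply the shoelace formula: 2A = Σ (x_i·y_{i+1} − x_{i+1}·y_i), indices taken mod 5.
Cross-terms: 64, 39, -69, 22, 80  ⇒  Σ = 136
Area = |Σ|/2 = 68.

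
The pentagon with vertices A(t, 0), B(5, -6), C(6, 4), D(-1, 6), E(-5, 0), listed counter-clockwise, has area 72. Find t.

-3

Write out the shoelace sum; only the two edges meeting at A involve t:
2·Area = [((-5)·0 − t·0) + (t·(-6) − 5·0)] + 126
       = -6·t + 126 = 144
⇒ t = -3.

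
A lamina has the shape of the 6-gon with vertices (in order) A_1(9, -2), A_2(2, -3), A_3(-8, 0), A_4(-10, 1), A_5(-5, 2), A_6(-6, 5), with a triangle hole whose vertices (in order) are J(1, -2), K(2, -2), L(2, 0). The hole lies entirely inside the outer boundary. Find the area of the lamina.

Outer boundary:
Σ = (-23) + (-24) + (-8) + (-15) + (-13) + (-33) = -116
Area = |Σ|/2 = 58.
Hole:
Apply Gauss's area formula: 2A = Σ (x_i·y_{i+1} − x_{i+1}·y_i), indices taken mod 3.
J→K: (1)(-2) − (2)(-2) = 2
K→L: (2)(0) − (2)(-2) = 4
L→J: (2)(-2) − (1)(0) = -4
Σ = 2
Area = |Σ|/2 = 1.
Net area = 58 − 1 = 57.

57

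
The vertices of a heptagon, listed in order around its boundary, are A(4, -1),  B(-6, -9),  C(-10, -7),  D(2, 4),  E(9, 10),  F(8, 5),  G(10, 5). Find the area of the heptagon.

Cross-terms: -42, -48, -26, -16, -35, -10, -30  ⇒  Σ = -207
Area = |Σ|/2 = 103.5.

103.5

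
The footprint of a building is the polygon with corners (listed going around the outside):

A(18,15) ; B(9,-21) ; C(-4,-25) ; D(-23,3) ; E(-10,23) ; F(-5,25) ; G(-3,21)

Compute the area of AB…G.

Apply the surveyor's formula: 2A = Σ (x_i·y_{i+1} − x_{i+1}·y_i), indices taken mod 7.
Σ = (-513) + (-309) + (-587) + (-499) + (-135) + (-30) + (-423) = -2496
Area = |Σ|/2 = 1248.

1248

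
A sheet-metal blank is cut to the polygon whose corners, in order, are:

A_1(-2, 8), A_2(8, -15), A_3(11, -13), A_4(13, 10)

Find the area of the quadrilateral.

Σ = (-34) + (61) + (279) + (124) = 430
Area = |Σ|/2 = 215.

215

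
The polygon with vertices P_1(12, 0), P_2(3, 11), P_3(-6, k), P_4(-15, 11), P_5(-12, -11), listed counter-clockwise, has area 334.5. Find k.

6

The doubled signed area Σ (x_i y_{i+1} − x_{i+1} y_i) is linear in k.
With k=0 it equals 561; the coefficient of k is 18 (from the two edges through P_3).
So 18·k + 561 = 2·334.5 = 669 ⇒ k = 6.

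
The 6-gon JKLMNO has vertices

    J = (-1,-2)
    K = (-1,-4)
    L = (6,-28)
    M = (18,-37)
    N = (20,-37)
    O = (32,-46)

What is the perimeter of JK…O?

114

|JK| = √((0)² + (-2)²) = √4 = 2
|KL| = √((7)² + (-24)²) = √625 = 25
|LM| = √((12)² + (-9)²) = √225 = 15
|MN| = √((2)² + (0)²) = √4 = 2
|NO| = √((12)² + (-9)²) = √225 = 15
|OJ| = √((-33)² + (44)²) = √3025 = 55
Perimeter = 2 + 25 + 15 + 2 + 15 + 55 = 114.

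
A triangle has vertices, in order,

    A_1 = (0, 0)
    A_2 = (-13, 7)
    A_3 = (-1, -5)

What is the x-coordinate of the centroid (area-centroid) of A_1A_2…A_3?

Apply the shoelace (surveyor's) formula. First the cross-terms c_i = x_i·y_{i+1} − x_{i+1}·y_i:
  0, 72, 0  ⇒  2A = 72, A = 36.
Then Σ (x_i + x_{i+1})·c_i = -1008, so x̄ = -1008 / (6·36) = -14/3.

-14/3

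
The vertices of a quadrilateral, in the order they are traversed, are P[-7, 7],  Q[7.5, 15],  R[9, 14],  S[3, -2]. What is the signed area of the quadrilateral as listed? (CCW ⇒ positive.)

Apply the surveyor's formula: 2A = Σ (x_i·y_{i+1} − x_{i+1}·y_i), indices taken mod 4.
P→Q: (-7)(15) − (7.5)(7) = -157.5
Q→R: (7.5)(14) − (9)(15) = -30
R→S: (9)(-2) − (3)(14) = -60
S→P: (3)(7) − (-7)(-2) = 7
Σ = -240.5
Signed area = Σ/2 = -120.25 (negative ⇒ clockwise traversal).

-120.25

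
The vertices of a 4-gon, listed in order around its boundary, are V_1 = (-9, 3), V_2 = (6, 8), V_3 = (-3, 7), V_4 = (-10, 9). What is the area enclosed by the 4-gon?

35

Σ = (-90) + (66) + (43) + (51) = 70
Area = |Σ|/2 = 35.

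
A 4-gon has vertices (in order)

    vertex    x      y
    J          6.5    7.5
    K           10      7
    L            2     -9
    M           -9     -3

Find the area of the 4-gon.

J→K: (6.5)(7) − (10)(7.5) = -29.5
K→L: (10)(-9) − (2)(7) = -104
L→M: (2)(-3) − (-9)(-9) = -87
M→J: (-9)(7.5) − (6.5)(-3) = -48
Σ = -268.5
Area = |Σ|/2 = 134.25.

134.25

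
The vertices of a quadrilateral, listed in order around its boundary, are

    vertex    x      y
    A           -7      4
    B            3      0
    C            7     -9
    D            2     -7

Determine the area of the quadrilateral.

55.5

Σ = (-12) + (-27) + (-31) + (-41) = -111
Area = |Σ|/2 = 55.5.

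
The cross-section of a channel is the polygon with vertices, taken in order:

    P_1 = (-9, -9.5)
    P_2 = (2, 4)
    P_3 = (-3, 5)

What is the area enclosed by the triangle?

Apply the shoelace formula: 2A = Σ (x_i·y_{i+1} − x_{i+1}·y_i), indices taken mod 3.
Σ = (-17) + (22) + (73.5) = 78.5
Area = |Σ|/2 = 39.25.

39.25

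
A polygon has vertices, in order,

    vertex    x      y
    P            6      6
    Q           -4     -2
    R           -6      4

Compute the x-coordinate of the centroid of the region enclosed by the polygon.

-4/3

Apply Gauss's area formula. First the cross-terms c_i = x_i·y_{i+1} − x_{i+1}·y_i:
  12, -28, -60  ⇒  2A = -76, A = -38.
Then Σ (x_i + x_{i+1})·c_i = 304, so x̄ = 304 / (6·(-38)) = -4/3.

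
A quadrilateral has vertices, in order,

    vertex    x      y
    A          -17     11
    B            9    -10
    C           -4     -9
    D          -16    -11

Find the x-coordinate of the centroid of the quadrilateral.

Apply Gauss's area formula. First the cross-terms c_i = x_i·y_{i+1} − x_{i+1}·y_i:
  71, -121, -100, -363  ⇒  2A = -513, A = -256.5.
Then Σ (x_i + x_{i+1})·c_i = 12806, so x̄ = 12806 / (6·(-256.5)) = -674/81.

-674/81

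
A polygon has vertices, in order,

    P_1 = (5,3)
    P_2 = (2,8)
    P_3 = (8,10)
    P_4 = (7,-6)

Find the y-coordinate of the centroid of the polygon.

149/33

Apply Gauss's area formula. First the cross-terms c_i = x_i·y_{i+1} − x_{i+1}·y_i:
  34, -44, -118, 51  ⇒  2A = -77, A = -38.5.
Then Σ (y_i + y_{i+1})·c_i = -1043, so ȳ = -1043 / (6·(-38.5)) = 149/33.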